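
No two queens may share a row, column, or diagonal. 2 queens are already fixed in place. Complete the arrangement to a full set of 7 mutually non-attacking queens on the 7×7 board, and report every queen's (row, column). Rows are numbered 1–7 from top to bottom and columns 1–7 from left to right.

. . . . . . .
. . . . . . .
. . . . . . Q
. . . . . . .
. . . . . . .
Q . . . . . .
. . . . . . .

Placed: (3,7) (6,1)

(1,4) (2,2) (3,7) (4,5) (5,3) (6,1) (7,6)

Row 1: attacked by (3,7)→{5,7}; (6,1)→{1,6}. Safe: 2, 3, 4. Place at column 4.
Row 2: attacked by (1,4)→{3,4,5}; (3,7)→{6,7}; (6,1)→{1,5}. Safe: 2. Place at column 2.
Row 4: attacked by (1,4)→{1,4,7}; (2,2)→{2,4}; (3,7)→{6,7}; (6,1)→{1,3}. Safe: 5. Place at column 5.
Row 5: attacked by (1,4)→{4}; (2,2)→{2,5}; (3,7)→{5,7}; (4,5)→{4,5,6}; (6,1)→{1,2}. Safe: 3. Place at column 3.
Row 7: attacked by (1,4)→{4}; (2,2)→{2,7}; (3,7)→{3,7}; (4,5)→{2,5}; (5,3)→{1,3,5}; (6,1)→{1,2}. Safe: 6. Place at column 6.
Columns [4, 2, 7, 5, 3, 1, 6], r−c [-3, 0, -4, -1, 2, 5, 1], r+c [5, 4, 10, 9, 8, 7, 13] are all distinct, so no two queens attack.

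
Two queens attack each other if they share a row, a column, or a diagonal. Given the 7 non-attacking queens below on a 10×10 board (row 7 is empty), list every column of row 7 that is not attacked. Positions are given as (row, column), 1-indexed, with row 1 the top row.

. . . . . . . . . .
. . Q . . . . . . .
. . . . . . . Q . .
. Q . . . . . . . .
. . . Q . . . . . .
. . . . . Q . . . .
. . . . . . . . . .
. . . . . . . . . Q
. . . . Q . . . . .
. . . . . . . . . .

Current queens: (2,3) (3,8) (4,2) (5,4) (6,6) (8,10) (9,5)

(2,3) attacks row 7 at column 3 and diagonals 8.
(3,8) attacks row 7 at column 8 and diagonals 4.
(4,2) attacks row 7 at column 2 and diagonals 5.
(5,4) attacks row 7 at column 4 and diagonals 2, 6.
(6,6) attacks row 7 at column 6 and diagonals 5, 7.
(8,10) attacks row 7 at column 10 and diagonals 9.
(9,5) attacks row 7 at column 5 and diagonals 3, 7.
Attacked columns: {2, 3, 4, 5, 6, 7, 8, 9, 10}. Safe: {1}.

columns 1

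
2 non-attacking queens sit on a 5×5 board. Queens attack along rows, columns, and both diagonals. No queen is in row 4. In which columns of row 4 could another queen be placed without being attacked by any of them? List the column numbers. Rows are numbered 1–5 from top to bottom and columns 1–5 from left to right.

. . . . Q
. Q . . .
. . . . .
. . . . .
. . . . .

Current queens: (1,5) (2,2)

columns 1, 3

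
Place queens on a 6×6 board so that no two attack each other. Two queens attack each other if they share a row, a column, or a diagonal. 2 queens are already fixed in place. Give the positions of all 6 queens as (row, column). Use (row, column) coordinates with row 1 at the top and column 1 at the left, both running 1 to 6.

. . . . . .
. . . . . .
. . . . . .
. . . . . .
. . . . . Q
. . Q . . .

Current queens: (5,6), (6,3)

(1,4) (2,1) (3,5) (4,2) (5,6) (6,3)

Row 1: attacked by (5,6)→{2,6}; (6,3)→{3}. Safe: 1, 4, 5. Place at column 4.
Row 2: attacked by (1,4)→{3,4,5}; (5,6)→{3,6}; (6,3)→{3}. Safe: 1, 2. Place at column 1.
Row 3: attacked by (1,4)→{2,4,6}; (2,1)→{1,2}; (5,6)→{4,6}; (6,3)→{3,6}. Safe: 5. Place at column 5.
Row 4: attacked by (1,4)→{1,4}; (2,1)→{1,3}; (3,5)→{4,5,6}; (5,6)→{5,6}; (6,3)→{1,3,5}. Safe: 2. Place at column 2.
Columns [4, 1, 5, 2, 6, 3], r−c [-3, 1, -2, 2, -1, 3], r+c [5, 3, 8, 6, 11, 9] are all distinct, so no two queens attack.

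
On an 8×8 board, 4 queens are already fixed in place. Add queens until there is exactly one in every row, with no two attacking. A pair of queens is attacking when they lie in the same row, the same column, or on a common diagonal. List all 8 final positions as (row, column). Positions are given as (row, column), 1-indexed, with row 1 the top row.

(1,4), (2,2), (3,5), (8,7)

Row 4: attacked by (1,4)→{1,4,7}; (2,2)→{2,4}; (3,5)→{4,5,6}; (8,7)→{3,7}. Safe: 8. Place at column 8.
Row 5: attacked by (1,4)→{4,8}; (2,2)→{2,5}; (3,5)→{3,5,7}; (4,8)→{7,8}; (8,7)→{4,7}. Safe: 1, 6. Place at column 6.
Row 6: attacked by (1,4)→{4}; (2,2)→{2,6}; (3,5)→{2,5,8}; (4,8)→{6,8}; (5,6)→{5,6,7}; (8,7)→{5,7}. Safe: 1, 3. Place at column 1.
Row 7: attacked by (1,4)→{4}; (2,2)→{2,7}; (3,5)→{1,5}; (4,8)→{5,8}; (5,6)→{4,6,8}; (6,1)→{1,2}; (8,7)→{6,7,8}. Safe: 3. Place at column 3.
Columns [4, 2, 5, 8, 6, 1, 3, 7], r−c [-3, 0, -2, -4, -1, 5, 4, 1], r+c [5, 4, 8, 12, 11, 7, 10, 15] are all distinct, so no two queens attack.

(1,4) (2,2) (3,5) (4,8) (5,6) (6,1) (7,3) (8,7)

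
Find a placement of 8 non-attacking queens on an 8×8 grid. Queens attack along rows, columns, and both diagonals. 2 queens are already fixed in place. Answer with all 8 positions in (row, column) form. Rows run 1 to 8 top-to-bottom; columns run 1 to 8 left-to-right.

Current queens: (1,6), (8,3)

Row 2: attacked by (1,6)→{5,6,7}; (8,3)→{3}. Safe: 1, 2, 4, 8. Place at column 8.
Row 3: attacked by (1,6)→{4,6,8}; (2,8)→{7,8}; (8,3)→{3,8}. Safe: 1, 2, 5. Place at column 2.
Row 4: attacked by (1,6)→{3,6}; (2,8)→{6,8}; (3,2)→{1,2,3}; (8,3)→{3,7}. Safe: 4, 5. Place at column 4.
Row 5: attacked by (1,6)→{2,6}; (2,8)→{5,8}; (3,2)→{2,4}; (4,4)→{3,4,5}; (8,3)→{3,6}. Safe: 1, 7. Place at column 1.
Row 6: attacked by (1,6)→{1,6}; (2,8)→{4,8}; (3,2)→{2,5}; (4,4)→{2,4,6}; (5,1)→{1,2}; (8,3)→{1,3,5}. Safe: 7. Place at column 7.
Row 7: attacked by (1,6)→{6}; (2,8)→{3,8}; (3,2)→{2,6}; (4,4)→{1,4,7}; (5,1)→{1,3}; (6,7)→{6,7,8}; (8,3)→{2,3,4}. Safe: 5. Place at column 5.
Columns [6, 8, 2, 4, 1, 7, 5, 3], r−c [-5, -6, 1, 0, 4, -1, 2, 5], r+c [7, 10, 5, 8, 6, 13, 12, 11] are all distinct, so no two queens attack.

(1,6) (2,8) (3,2) (4,4) (5,1) (6,7) (7,5) (8,3)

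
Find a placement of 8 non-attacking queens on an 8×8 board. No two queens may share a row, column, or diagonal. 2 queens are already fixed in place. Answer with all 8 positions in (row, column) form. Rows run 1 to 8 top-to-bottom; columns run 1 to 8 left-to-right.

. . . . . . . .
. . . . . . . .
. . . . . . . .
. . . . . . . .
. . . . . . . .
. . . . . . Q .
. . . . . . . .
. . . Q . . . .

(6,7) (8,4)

Row 1: attacked by (6,7)→{2,7}; (8,4)→{4}. Safe: 1, 3, 5, 6, 8. Place at column 1.
Row 2: attacked by (1,1)→{1,2}; (6,7)→{3,7}; (8,4)→{4}. Safe: 5, 6, 8. Place at column 5.
Row 3: attacked by (1,1)→{1,3}; (2,5)→{4,5,6}; (6,7)→{4,7}; (8,4)→{4}. Safe: 2, 8. Place at column 8.
Row 4: attacked by (1,1)→{1,4}; (2,5)→{3,5,7}; (3,8)→{7,8}; (6,7)→{5,7}; (8,4)→{4,8}. Safe: 2, 6. Place at column 6.
Row 5: attacked by (1,1)→{1,5}; (2,5)→{2,5,8}; (3,8)→{6,8}; (4,6)→{5,6,7}; (6,7)→{6,7,8}; (8,4)→{1,4,7}. Safe: 3. Place at column 3.
Row 7: attacked by (1,1)→{1,7}; (2,5)→{5}; (3,8)→{4,8}; (4,6)→{3,6}; (5,3)→{1,3,5}; (6,7)→{6,7,8}; (8,4)→{3,4,5}. Safe: 2. Place at column 2.
Columns [1, 5, 8, 6, 3, 7, 2, 4], r−c [0, -3, -5, -2, 2, -1, 5, 4], r+c [2, 7, 11, 10, 8, 13, 9, 12] are all distinct, so no two queens attack.

(1,1) (2,5) (3,8) (4,6) (5,3) (6,7) (7,2) (8,4)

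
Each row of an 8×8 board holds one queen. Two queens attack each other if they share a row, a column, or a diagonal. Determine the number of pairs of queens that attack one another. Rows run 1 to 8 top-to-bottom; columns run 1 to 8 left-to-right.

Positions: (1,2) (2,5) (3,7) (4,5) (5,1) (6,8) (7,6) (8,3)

2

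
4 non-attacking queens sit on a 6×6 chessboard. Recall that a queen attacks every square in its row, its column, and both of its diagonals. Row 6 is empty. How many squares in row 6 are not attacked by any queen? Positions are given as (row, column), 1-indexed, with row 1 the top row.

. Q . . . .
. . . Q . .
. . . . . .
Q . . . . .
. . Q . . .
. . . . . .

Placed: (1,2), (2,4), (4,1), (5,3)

(1,2) attacks row 6 at column 2.
(2,4) attacks row 6 at column 4.
(4,1) attacks row 6 at column 1 and diagonals 3.
(5,3) attacks row 6 at column 3 and diagonals 2, 4.
Attacked columns: {1, 2, 3, 4}. Safe: {5, 6}.

2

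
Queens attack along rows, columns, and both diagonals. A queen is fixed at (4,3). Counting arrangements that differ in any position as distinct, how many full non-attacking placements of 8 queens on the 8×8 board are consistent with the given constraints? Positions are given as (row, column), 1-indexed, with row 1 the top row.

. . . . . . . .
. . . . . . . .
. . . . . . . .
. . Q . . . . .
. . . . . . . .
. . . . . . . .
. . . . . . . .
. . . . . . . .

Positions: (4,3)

Branch on row 1: col 1 → 1; col 2 → 1; col 4 → 6; col 5 → 1; col 7 → 1; col 8 → 2.
Sum: 1 + 1 + 6 + 1 + 1 + 2 = 12.

12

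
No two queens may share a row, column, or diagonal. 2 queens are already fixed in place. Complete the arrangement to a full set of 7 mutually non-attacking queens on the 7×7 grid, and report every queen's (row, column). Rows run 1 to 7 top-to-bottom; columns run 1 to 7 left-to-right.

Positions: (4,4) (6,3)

(1,2) (2,5) (3,1) (4,4) (5,7) (6,3) (7,6)

Row 1: attacked by (4,4)→{1,4,7}; (6,3)→{3}. Safe: 2, 5, 6. Place at column 2.
Row 2: attacked by (1,2)→{1,2,3}; (4,4)→{2,4,6}; (6,3)→{3,7}. Safe: 5. Place at column 5.
Row 3: attacked by (1,2)→{2,4}; (2,5)→{4,5,6}; (4,4)→{3,4,5}; (6,3)→{3,6}. Safe: 1, 7. Place at column 1.
Row 5: attacked by (1,2)→{2,6}; (2,5)→{2,5}; (3,1)→{1,3}; (4,4)→{3,4,5}; (6,3)→{2,3,4}. Safe: 7. Place at column 7.
Row 7: attacked by (1,2)→{2}; (2,5)→{5}; (3,1)→{1,5}; (4,4)→{1,4,7}; (5,7)→{5,7}; (6,3)→{2,3,4}. Safe: 6. Place at column 6.
Columns [2, 5, 1, 4, 7, 3, 6], r−c [-1, -3, 2, 0, -2, 3, 1], r+c [3, 7, 4, 8, 12, 9, 13] are all distinct, so no two queens attack.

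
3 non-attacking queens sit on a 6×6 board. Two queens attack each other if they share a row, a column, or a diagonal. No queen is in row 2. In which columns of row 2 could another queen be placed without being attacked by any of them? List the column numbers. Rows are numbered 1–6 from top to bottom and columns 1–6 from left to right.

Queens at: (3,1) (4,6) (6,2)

(3,1) attacks row 2 at column 1 and diagonals 2.
(4,6) attacks row 2 at column 6 and diagonals 4.
(6,2) attacks row 2 at column 2 and diagonals 6.
Attacked columns: {1, 2, 4, 6}. Safe: {3, 5}.

columns 3, 5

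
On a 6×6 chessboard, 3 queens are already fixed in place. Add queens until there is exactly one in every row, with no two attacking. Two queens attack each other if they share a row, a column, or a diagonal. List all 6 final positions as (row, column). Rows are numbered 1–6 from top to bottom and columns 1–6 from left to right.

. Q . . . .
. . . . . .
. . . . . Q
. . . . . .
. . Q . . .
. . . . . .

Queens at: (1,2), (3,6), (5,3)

Row 2: attacked by (1,2)→{1,2,3}; (3,6)→{5,6}; (5,3)→{3,6}. Safe: 4. Place at column 4.
Row 4: attacked by (1,2)→{2,5}; (2,4)→{2,4,6}; (3,6)→{5,6}; (5,3)→{2,3,4}. Safe: 1. Place at column 1.
Row 6: attacked by (1,2)→{2}; (2,4)→{4}; (3,6)→{3,6}; (4,1)→{1,3}; (5,3)→{2,3,4}. Safe: 5. Place at column 5.
Columns [2, 4, 6, 1, 3, 5], r−c [-1, -2, -3, 3, 2, 1], r+c [3, 6, 9, 5, 8, 11] are all distinct, so no two queens attack.

(1,2) (2,4) (3,6) (4,1) (5,3) (6,5)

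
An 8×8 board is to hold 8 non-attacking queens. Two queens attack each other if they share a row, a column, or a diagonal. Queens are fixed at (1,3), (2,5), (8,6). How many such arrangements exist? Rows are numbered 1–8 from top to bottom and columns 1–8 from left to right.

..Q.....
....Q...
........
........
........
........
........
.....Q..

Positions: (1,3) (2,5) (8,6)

3

Branch on row 3: col 2 → 1; col 7 → 1; col 8 → 1.
Sum: 1 + 1 + 1 = 3.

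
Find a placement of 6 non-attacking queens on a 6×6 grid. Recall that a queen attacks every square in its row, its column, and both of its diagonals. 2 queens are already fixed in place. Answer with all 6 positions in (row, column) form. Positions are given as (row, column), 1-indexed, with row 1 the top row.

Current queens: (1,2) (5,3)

(1,2) (2,4) (3,6) (4,1) (5,3) (6,5)

Row 2: attacked by (1,2)→{1,2,3}; (5,3)→{3,6}. Safe: 4, 5. Place at column 4.
Row 3: attacked by (1,2)→{2,4}; (2,4)→{3,4,5}; (5,3)→{1,3,5}. Safe: 6. Place at column 6.
Row 4: attacked by (1,2)→{2,5}; (2,4)→{2,4,6}; (3,6)→{5,6}; (5,3)→{2,3,4}. Safe: 1. Place at column 1.
Row 6: attacked by (1,2)→{2}; (2,4)→{4}; (3,6)→{3,6}; (4,1)→{1,3}; (5,3)→{2,3,4}. Safe: 5. Place at column 5.
Columns [2, 4, 6, 1, 3, 5], r−c [-1, -2, -3, 3, 2, 1], r+c [3, 6, 9, 5, 8, 11] are all distinct, so no two queens attack.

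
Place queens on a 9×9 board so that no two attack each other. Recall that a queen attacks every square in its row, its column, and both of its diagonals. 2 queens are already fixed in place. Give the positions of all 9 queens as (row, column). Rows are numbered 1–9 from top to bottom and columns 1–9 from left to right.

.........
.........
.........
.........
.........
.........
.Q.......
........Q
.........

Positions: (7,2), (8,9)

Row 1: attacked by (7,2)→{2,8}; (8,9)→{2,9}. Safe: 1, 3, 4, 5, 6, 7. Place at column 4.
Row 2: attacked by (1,4)→{3,4,5}; (7,2)→{2,7}; (8,9)→{3,9}. Safe: 1, 6, 8. Place at column 8.
Row 3: attacked by (1,4)→{2,4,6}; (2,8)→{7,8,9}; (7,2)→{2,6}; (8,9)→{4,9}. Safe: 1, 3, 5. Place at column 5.
Row 4: attacked by (1,4)→{1,4,7}; (2,8)→{6,8}; (3,5)→{4,5,6}; (7,2)→{2,5}; (8,9)→{5,9}. Safe: 3. Place at column 3.
Row 5: attacked by (1,4)→{4,8}; (2,8)→{5,8}; (3,5)→{3,5,7}; (4,3)→{2,3,4}; (7,2)→{2,4}; (8,9)→{6,9}. Safe: 1. Place at column 1.
Row 6: attacked by (1,4)→{4,9}; (2,8)→{4,8}; (3,5)→{2,5,8}; (4,3)→{1,3,5}; (5,1)→{1,2}; (7,2)→{1,2,3}; (8,9)→{7,9}. Safe: 6. Place at column 6.
Row 9: attacked by (1,4)→{4}; (2,8)→{1,8}; (3,5)→{5}; (4,3)→{3,8}; (5,1)→{1,5}; (6,6)→{3,6,9}; (7,2)→{2,4}; (8,9)→{8,9}. Safe: 7. Place at column 7.
Columns [4, 8, 5, 3, 1, 6, 2, 9, 7], r−c [-3, -6, -2, 1, 4, 0, 5, -1, 2], r+c [5, 10, 8, 7, 6, 12, 9, 17, 16] are all distinct, so no two queens attack.

(1,4) (2,8) (3,5) (4,3) (5,1) (6,6) (7,2) (8,9) (9,7)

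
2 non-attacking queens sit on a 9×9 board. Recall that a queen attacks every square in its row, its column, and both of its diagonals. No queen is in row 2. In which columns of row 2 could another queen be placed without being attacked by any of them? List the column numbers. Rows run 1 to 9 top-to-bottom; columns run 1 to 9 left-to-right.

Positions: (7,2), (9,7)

(7,2) attacks row 2 at column 2 and diagonals 7.
(9,7) attacks row 2 at column 7.
Attacked columns: {2, 7}. Safe: {1, 3, 4, 5, 6, 8, 9}.

columns 1, 3, 4, 5, 6, 8, 9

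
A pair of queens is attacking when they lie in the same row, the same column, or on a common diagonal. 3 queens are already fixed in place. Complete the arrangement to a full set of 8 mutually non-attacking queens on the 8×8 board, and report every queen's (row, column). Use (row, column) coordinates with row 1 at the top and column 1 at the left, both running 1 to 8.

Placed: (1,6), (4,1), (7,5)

Row 2: attacked by (1,6)→{5,6,7}; (4,1)→{1,3}; (7,5)→{5}. Safe: 2, 4, 8. Place at column 2.
Row 3: attacked by (1,6)→{4,6,8}; (2,2)→{1,2,3}; (4,1)→{1,2}; (7,5)→{1,5}. Safe: 7. Place at column 7.
Row 5: attacked by (1,6)→{2,6}; (2,2)→{2,5}; (3,7)→{5,7}; (4,1)→{1,2}; (7,5)→{3,5,7}. Safe: 4, 8. Place at column 4.
Row 6: attacked by (1,6)→{1,6}; (2,2)→{2,6}; (3,7)→{4,7}; (4,1)→{1,3}; (5,4)→{3,4,5}; (7,5)→{4,5,6}. Safe: 8. Place at column 8.
Row 8: attacked by (1,6)→{6}; (2,2)→{2,8}; (3,7)→{2,7}; (4,1)→{1,5}; (5,4)→{1,4,7}; (6,8)→{6,8}; (7,5)→{4,5,6}. Safe: 3. Place at column 3.
Columns [6, 2, 7, 1, 4, 8, 5, 3], r−c [-5, 0, -4, 3, 1, -2, 2, 5], r+c [7, 4, 10, 5, 9, 14, 12, 11] are all distinct, so no two queens attack.

(1,6) (2,2) (3,7) (4,1) (5,4) (6,8) (7,5) (8,3)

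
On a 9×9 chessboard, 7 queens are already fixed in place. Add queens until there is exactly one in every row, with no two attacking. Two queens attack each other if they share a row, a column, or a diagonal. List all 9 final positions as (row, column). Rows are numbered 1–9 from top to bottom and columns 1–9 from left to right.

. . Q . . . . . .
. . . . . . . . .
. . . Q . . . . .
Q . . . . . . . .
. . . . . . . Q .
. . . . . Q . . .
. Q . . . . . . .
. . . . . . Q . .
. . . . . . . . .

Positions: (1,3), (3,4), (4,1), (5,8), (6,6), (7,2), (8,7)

(1,3) (2,9) (3,4) (4,1) (5,8) (6,6) (7,2) (8,7) (9,5)

Row 2: attacked by (1,3)→{2,3,4}; (3,4)→{3,4,5}; (4,1)→{1,3}; (5,8)→{5,8}; (6,6)→{2,6}; (7,2)→{2,7}; (8,7)→{1,7}. Safe: 9. Place at column 9.
Row 9: attacked by (1,3)→{3}; (2,9)→{2,9}; (3,4)→{4}; (4,1)→{1,6}; (5,8)→{4,8}; (6,6)→{3,6,9}; (7,2)→{2,4}; (8,7)→{6,7,8}. Safe: 5. Place at column 5.
Columns [3, 9, 4, 1, 8, 6, 2, 7, 5], r−c [-2, -7, -1, 3, -3, 0, 5, 1, 4], r+c [4, 11, 7, 5, 13, 12, 9, 15, 14] are all distinct, so no two queens attack.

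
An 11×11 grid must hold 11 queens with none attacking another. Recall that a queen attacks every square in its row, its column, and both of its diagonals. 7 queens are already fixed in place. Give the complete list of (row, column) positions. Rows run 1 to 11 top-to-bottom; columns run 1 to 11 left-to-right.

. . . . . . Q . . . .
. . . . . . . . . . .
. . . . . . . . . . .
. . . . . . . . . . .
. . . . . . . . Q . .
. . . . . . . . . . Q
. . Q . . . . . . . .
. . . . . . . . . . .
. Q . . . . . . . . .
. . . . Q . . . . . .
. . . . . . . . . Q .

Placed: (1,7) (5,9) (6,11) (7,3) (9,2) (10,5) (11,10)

(1,7) (2,4) (3,6) (4,1) (5,9) (6,11) (7,3) (8,8) (9,2) (10,5) (11,10)

Row 2: attacked by (1,7)→{6,7,8}; (5,9)→{6,9}; (6,11)→{7,11}; (7,3)→{3,8}; (9,2)→{2,9}; (10,5)→{5}; (11,10)→{1,10}. Safe: 4. Place at column 4.
Row 3: attacked by (1,7)→{5,7,9}; (2,4)→{3,4,5}; (5,9)→{7,9,11}; (6,11)→{8,11}; (7,3)→{3,7}; (9,2)→{2,8}; (10,5)→{5}; (11,10)→{2,10}. Safe: 1, 6. Place at column 6.
Row 4: attacked by (1,7)→{4,7,10}; (2,4)→{2,4,6}; (3,6)→{5,6,7}; (5,9)→{8,9,10}; (6,11)→{9,11}; (7,3)→{3,6}; (9,2)→{2,7}; (10,5)→{5,11}; (11,10)→{3,10}. Safe: 1. Place at column 1.
Row 8: attacked by (1,7)→{7}; (2,4)→{4,10}; (3,6)→{1,6,11}; (4,1)→{1,5}; (5,9)→{6,9}; (6,11)→{9,11}; (7,3)→{2,3,4}; (9,2)→{1,2,3}; (10,5)→{3,5,7}; (11,10)→{7,10}. Safe: 8. Place at column 8.
Columns [7, 4, 6, 1, 9, 11, 3, 8, 2, 5, 10], r−c [-6, -2, -3, 3, -4, -5, 4, 0, 7, 5, 1], r+c [8, 6, 9, 5, 14, 17, 10, 16, 11, 15, 21] are all distinct, so no two queens attack.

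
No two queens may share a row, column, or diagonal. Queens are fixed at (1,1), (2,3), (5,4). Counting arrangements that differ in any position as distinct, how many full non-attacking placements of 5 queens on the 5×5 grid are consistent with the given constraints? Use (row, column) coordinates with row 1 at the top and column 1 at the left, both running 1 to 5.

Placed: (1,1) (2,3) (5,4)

1

Branch on row 3: col 5 → 1.
Sum: 1 = 1.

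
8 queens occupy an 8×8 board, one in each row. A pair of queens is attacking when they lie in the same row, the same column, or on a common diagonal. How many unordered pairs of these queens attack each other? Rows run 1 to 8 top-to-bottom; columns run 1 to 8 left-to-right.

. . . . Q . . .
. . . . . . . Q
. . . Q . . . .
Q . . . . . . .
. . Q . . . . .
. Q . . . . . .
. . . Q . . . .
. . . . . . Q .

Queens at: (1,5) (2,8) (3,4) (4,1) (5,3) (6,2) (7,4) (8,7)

3

Same column: (3,4)–(7,4) (column 4).
Same diagonal: (4,1)–(7,4) (|4−7| = |1−4| = 3); (5,3)–(6,2) (|5−6| = |3−2| = 1).
Total attacking pairs: 3.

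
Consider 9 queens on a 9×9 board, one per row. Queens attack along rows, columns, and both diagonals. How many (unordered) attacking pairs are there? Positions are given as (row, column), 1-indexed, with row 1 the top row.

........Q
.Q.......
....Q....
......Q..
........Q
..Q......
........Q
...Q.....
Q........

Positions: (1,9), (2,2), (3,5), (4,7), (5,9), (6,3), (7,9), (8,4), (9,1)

Same column: (1,9)–(5,9) (column 9); (1,9)–(7,9) (column 9); (5,9)–(7,9) (column 9).
Same diagonal: (1,9)–(9,1) (|1−9| = |9−1| = 8); (3,5)–(7,9) (|3−7| = |5−9| = 4).
Total attacking pairs: 5.

5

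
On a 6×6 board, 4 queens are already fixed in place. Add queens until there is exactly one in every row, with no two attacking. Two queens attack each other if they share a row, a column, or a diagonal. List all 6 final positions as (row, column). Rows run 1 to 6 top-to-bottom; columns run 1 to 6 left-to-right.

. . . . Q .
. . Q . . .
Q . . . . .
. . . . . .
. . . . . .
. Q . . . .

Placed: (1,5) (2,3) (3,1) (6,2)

Row 4: attacked by (1,5)→{2,5}; (2,3)→{1,3,5}; (3,1)→{1,2}; (6,2)→{2,4}. Safe: 6. Place at column 6.
Row 5: attacked by (1,5)→{1,5}; (2,3)→{3,6}; (3,1)→{1,3}; (4,6)→{5,6}; (6,2)→{1,2,3}. Safe: 4. Place at column 4.
Columns [5, 3, 1, 6, 4, 2], r−c [-4, -1, 2, -2, 1, 4], r+c [6, 5, 4, 10, 9, 8] are all distinct, so no two queens attack.

(1,5) (2,3) (3,1) (4,6) (5,4) (6,2)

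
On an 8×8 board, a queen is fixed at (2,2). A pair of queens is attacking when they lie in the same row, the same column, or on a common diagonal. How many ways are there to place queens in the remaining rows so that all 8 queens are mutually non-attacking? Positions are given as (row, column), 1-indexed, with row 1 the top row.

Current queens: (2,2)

Branch on row 1: col 4 → 6; col 5 → 4; col 6 → 2; col 7 → 2; col 8 → 2.
Sum: 6 + 4 + 2 + 2 + 2 = 16.

16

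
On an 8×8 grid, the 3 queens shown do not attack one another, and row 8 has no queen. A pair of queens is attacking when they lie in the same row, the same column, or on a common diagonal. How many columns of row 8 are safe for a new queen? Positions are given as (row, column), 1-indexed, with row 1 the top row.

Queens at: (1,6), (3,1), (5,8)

4

(1,6) attacks row 8 at column 6.
(3,1) attacks row 8 at column 1 and diagonals 6.
(5,8) attacks row 8 at column 8 and diagonals 5.
Attacked columns: {1, 5, 6, 8}. Safe: {2, 3, 4, 7}.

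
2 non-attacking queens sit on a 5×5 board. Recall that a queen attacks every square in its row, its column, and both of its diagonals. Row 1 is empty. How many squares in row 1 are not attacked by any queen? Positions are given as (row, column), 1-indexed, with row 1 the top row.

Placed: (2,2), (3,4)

1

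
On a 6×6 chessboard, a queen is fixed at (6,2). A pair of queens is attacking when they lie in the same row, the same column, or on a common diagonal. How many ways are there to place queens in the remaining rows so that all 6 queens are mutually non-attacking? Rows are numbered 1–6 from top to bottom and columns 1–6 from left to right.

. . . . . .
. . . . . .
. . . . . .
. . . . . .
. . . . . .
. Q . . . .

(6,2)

Branch on row 1: col 1 → 0; col 3 → 0; col 4 → 0; col 5 → 1; col 6 → 0.
Sum: 0 + 0 + 0 + 1 + 0 = 1.

1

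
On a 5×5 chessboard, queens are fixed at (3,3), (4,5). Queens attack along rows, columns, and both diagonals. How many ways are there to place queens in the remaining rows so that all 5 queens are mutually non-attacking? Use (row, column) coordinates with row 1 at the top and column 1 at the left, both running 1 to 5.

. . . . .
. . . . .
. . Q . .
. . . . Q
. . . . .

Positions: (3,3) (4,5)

Branch on row 1: col 4 → 1.
Sum: 1 = 1.

1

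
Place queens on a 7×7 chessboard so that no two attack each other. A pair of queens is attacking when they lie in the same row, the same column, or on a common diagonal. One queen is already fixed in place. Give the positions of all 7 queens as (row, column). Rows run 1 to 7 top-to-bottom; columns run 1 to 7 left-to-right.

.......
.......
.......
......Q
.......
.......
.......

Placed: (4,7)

Row 1: attacked by (4,7)→{4,7}. Safe: 1, 2, 3, 5, 6. Place at column 2.
Row 2: attacked by (1,2)→{1,2,3}; (4,7)→{5,7}. Safe: 4, 6. Place at column 4.
Row 3: attacked by (1,2)→{2,4}; (2,4)→{3,4,5}; (4,7)→{6,7}. Safe: 1. Place at column 1.
Row 5: attacked by (1,2)→{2,6}; (2,4)→{1,4,7}; (3,1)→{1,3}; (4,7)→{6,7}. Safe: 5. Place at column 5.
Row 6: attacked by (1,2)→{2,7}; (2,4)→{4}; (3,1)→{1,4}; (4,7)→{5,7}; (5,5)→{4,5,6}. Safe: 3. Place at column 3.
Row 7: attacked by (1,2)→{2}; (2,4)→{4}; (3,1)→{1,5}; (4,7)→{4,7}; (5,5)→{3,5,7}; (6,3)→{2,3,4}. Safe: 6. Place at column 6.
Columns [2, 4, 1, 7, 5, 3, 6], r−c [-1, -2, 2, -3, 0, 3, 1], r+c [3, 6, 4, 11, 10, 9, 13] are all distinct, so no two queens attack.

(1,2) (2,4) (3,1) (4,7) (5,5) (6,3) (7,6)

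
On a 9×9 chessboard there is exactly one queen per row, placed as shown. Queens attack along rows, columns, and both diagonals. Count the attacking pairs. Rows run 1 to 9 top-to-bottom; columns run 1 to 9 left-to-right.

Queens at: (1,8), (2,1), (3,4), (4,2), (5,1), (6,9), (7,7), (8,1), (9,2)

7

Same column: (2,1)–(5,1) (column 1); (2,1)–(8,1) (column 1); (4,2)–(9,2) (column 2); (5,1)–(8,1) (column 1).
Same diagonal: (1,8)–(8,1) (|1−8| = |8−1| = 7); (4,2)–(5,1) (|4−5| = |2−1| = 1); (8,1)–(9,2) (|8−9| = |1−2| = 1).
Total attacking pairs: 7.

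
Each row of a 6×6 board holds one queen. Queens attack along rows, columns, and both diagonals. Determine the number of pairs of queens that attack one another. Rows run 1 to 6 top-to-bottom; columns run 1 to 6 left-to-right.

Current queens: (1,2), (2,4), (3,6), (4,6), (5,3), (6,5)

2

Same column: (3,6)–(4,6) (column 6).
Same diagonal: (2,4)–(4,6) (|2−4| = |4−6| = 2).
Total attacking pairs: 2.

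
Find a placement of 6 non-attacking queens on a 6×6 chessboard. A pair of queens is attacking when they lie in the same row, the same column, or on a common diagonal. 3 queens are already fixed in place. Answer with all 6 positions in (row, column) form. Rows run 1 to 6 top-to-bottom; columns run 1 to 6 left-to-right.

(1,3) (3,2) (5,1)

Row 2: attacked by (1,3)→{2,3,4}; (3,2)→{1,2,3}; (5,1)→{1,4}. Safe: 5, 6. Place at column 6.
Row 4: attacked by (1,3)→{3,6}; (2,6)→{4,6}; (3,2)→{1,2,3}; (5,1)→{1,2}. Safe: 5. Place at column 5.
Row 6: attacked by (1,3)→{3}; (2,6)→{2,6}; (3,2)→{2,5}; (4,5)→{3,5}; (5,1)→{1,2}. Safe: 4. Place at column 4.
Columns [3, 6, 2, 5, 1, 4], r−c [-2, -4, 1, -1, 4, 2], r+c [4, 8, 5, 9, 6, 10] are all distinct, so no two queens attack.

(1,3) (2,6) (3,2) (4,5) (5,1) (6,4)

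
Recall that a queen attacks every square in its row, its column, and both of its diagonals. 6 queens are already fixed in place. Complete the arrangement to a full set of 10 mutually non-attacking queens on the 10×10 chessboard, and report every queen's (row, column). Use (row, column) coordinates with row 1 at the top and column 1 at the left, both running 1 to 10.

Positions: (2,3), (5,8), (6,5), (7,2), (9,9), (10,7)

(1,6) (2,3) (3,1) (4,10) (5,8) (6,5) (7,2) (8,4) (9,9) (10,7)

Row 1: attacked by (2,3)→{2,3,4}; (5,8)→{4,8}; (6,5)→{5,10}; (7,2)→{2,8}; (9,9)→{1,9}; (10,7)→{7}. Safe: 6. Place at column 6.
Row 3: attacked by (1,6)→{4,6,8}; (2,3)→{2,3,4}; (5,8)→{6,8,10}; (6,5)→{2,5,8}; (7,2)→{2,6}; (9,9)→{3,9}; (10,7)→{7}. Safe: 1. Place at column 1.
Row 4: attacked by (1,6)→{3,6,9}; (2,3)→{1,3,5}; (3,1)→{1,2}; (5,8)→{7,8,9}; (6,5)→{3,5,7}; (7,2)→{2,5}; (9,9)→{4,9}; (10,7)→{1,7}. Safe: 10. Place at column 10.
Row 8: attacked by (1,6)→{6}; (2,3)→{3,9}; (3,1)→{1,6}; (4,10)→{6,10}; (5,8)→{5,8}; (6,5)→{3,5,7}; (7,2)→{1,2,3}; (9,9)→{8,9,10}; (10,7)→{5,7,9}. Safe: 4. Place at column 4.
Columns [6, 3, 1, 10, 8, 5, 2, 4, 9, 7], r−c [-5, -1, 2, -6, -3, 1, 5, 4, 0, 3], r+c [7, 5, 4, 14, 13, 11, 9, 12, 18, 17] are all distinct, so no two queens attack.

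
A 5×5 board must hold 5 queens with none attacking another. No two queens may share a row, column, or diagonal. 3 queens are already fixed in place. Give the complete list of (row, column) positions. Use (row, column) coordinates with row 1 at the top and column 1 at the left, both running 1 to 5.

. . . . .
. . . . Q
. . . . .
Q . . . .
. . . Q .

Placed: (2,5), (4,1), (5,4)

(1,2) (2,5) (3,3) (4,1) (5,4)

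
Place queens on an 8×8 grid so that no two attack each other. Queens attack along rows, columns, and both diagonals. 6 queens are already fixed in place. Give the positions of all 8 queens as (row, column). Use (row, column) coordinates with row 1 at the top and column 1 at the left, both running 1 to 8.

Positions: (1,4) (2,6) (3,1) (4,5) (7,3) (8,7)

(1,4) (2,6) (3,1) (4,5) (5,2) (6,8) (7,3) (8,7)

Row 5: attacked by (1,4)→{4,8}; (2,6)→{3,6}; (3,1)→{1,3}; (4,5)→{4,5,6}; (7,3)→{1,3,5}; (8,7)→{4,7}. Safe: 2. Place at column 2.
Row 6: attacked by (1,4)→{4}; (2,6)→{2,6}; (3,1)→{1,4}; (4,5)→{3,5,7}; (5,2)→{1,2,3}; (7,3)→{2,3,4}; (8,7)→{5,7}. Safe: 8. Place at column 8.
Columns [4, 6, 1, 5, 2, 8, 3, 7], r−c [-3, -4, 2, -1, 3, -2, 4, 1], r+c [5, 8, 4, 9, 7, 14, 10, 15] are all distinct, so no two queens attack.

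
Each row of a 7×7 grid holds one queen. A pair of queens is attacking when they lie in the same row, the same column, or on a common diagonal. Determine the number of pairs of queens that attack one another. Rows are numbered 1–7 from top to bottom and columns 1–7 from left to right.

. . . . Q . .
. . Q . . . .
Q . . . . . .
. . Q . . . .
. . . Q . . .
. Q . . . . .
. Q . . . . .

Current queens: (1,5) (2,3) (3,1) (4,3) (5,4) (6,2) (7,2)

4

Same column: (2,3)–(4,3) (column 3); (6,2)–(7,2) (column 2).
Same diagonal: (4,3)–(5,4) (|4−5| = |3−4| = 1); (5,4)–(7,2) (|5−7| = |4−2| = 2).
Total attacking pairs: 4.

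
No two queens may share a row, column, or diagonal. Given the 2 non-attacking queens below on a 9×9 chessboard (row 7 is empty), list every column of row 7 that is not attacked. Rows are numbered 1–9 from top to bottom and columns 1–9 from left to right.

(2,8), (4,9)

columns 1, 2, 4, 5, 7

(2,8) attacks row 7 at column 8 and diagonals 3.
(4,9) attacks row 7 at column 9 and diagonals 6.
Attacked columns: {3, 6, 8, 9}. Safe: {1, 2, 4, 5, 7}.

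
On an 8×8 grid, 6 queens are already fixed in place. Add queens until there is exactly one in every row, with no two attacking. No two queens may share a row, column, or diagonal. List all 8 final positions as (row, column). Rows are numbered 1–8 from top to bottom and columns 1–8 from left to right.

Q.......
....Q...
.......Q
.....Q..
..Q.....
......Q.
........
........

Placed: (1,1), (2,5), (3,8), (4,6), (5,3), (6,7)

(1,1) (2,5) (3,8) (4,6) (5,3) (6,7) (7,2) (8,4)

Row 7: attacked by (1,1)→{1,7}; (2,5)→{5}; (3,8)→{4,8}; (4,6)→{3,6}; (5,3)→{1,3,5}; (6,7)→{6,7,8}. Safe: 2. Place at column 2.
Row 8: attacked by (1,1)→{1,8}; (2,5)→{5}; (3,8)→{3,8}; (4,6)→{2,6}; (5,3)→{3,6}; (6,7)→{5,7}; (7,2)→{1,2,3}. Safe: 4. Place at column 4.
Columns [1, 5, 8, 6, 3, 7, 2, 4], r−c [0, -3, -5, -2, 2, -1, 5, 4], r+c [2, 7, 11, 10, 8, 13, 9, 12] are all distinct, so no two queens attack.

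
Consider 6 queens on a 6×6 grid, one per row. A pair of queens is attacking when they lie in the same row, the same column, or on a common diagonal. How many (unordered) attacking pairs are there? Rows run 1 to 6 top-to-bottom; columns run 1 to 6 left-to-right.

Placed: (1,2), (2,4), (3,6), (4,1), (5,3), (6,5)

All columns are distinct and no two queens satisfy |Δrow| = |Δcol|, so no pair attacks.

0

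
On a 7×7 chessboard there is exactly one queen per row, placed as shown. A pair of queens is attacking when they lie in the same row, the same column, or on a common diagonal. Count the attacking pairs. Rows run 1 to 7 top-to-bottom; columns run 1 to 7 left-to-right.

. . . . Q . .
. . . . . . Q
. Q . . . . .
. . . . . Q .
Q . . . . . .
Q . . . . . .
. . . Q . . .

Same column: (5,1)–(6,1) (column 1).
Same diagonal: (1,5)–(5,1) (|1−5| = |5−1| = 4).
Total attacking pairs: 2.

2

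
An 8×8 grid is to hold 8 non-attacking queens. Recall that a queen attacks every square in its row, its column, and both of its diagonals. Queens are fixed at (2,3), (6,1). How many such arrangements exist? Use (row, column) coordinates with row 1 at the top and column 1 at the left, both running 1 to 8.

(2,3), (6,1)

2

Branch on row 1: col 5 → 1; col 7 → 1; col 8 → 0.
Sum: 1 + 1 + 0 = 2.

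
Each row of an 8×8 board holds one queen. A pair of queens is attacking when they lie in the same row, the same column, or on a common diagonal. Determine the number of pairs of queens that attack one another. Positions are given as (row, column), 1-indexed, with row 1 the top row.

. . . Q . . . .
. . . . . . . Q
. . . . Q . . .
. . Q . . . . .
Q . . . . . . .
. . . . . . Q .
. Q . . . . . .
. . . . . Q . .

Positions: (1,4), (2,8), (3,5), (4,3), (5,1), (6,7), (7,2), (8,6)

All columns are distinct and no two queens satisfy |Δrow| = |Δcol|, so no pair attacks.

0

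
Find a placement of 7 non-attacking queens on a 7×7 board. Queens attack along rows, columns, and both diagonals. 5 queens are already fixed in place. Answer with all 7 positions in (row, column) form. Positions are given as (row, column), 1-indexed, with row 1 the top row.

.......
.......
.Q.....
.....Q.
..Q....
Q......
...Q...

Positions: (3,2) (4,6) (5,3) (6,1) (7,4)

Row 1: attacked by (3,2)→{2,4}; (4,6)→{3,6}; (5,3)→{3,7}; (6,1)→{1,6}; (7,4)→{4}. Safe: 5. Place at column 5.
Row 2: attacked by (1,5)→{4,5,6}; (3,2)→{1,2,3}; (4,6)→{4,6}; (5,3)→{3,6}; (6,1)→{1,5}; (7,4)→{4}. Safe: 7. Place at column 7.
Columns [5, 7, 2, 6, 3, 1, 4], r−c [-4, -5, 1, -2, 2, 5, 3], r+c [6, 9, 5, 10, 8, 7, 11] are all distinct, so no two queens attack.

(1,5) (2,7) (3,2) (4,6) (5,3) (6,1) (7,4)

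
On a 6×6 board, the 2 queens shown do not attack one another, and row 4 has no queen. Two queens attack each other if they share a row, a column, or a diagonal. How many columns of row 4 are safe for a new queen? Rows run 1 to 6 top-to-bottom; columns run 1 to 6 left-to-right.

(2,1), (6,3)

(2,1) attacks row 4 at column 1 and diagonals 3.
(6,3) attacks row 4 at column 3 and diagonals 1, 5.
Attacked columns: {1, 3, 5}. Safe: {2, 4, 6}.

3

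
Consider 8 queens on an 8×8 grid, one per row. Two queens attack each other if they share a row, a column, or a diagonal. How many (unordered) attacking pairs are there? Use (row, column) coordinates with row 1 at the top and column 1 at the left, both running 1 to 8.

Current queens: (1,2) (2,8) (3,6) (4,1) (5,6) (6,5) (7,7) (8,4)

3

Same column: (3,6)–(5,6) (column 6).
Same diagonal: (1,2)–(5,6) (|1−5| = |2−6| = 4); (5,6)–(6,5) (|5−6| = |6−5| = 1).
Total attacking pairs: 3.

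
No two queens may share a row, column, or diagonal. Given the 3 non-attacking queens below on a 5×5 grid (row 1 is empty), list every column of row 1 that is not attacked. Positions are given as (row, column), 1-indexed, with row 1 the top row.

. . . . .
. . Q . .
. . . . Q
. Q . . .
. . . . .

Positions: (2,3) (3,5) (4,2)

(2,3) attacks row 1 at column 3 and diagonals 2, 4.
(3,5) attacks row 1 at column 5 and diagonals 3.
(4,2) attacks row 1 at column 2 and diagonals 5.
Attacked columns: {2, 3, 4, 5}. Safe: {1}.

columns 1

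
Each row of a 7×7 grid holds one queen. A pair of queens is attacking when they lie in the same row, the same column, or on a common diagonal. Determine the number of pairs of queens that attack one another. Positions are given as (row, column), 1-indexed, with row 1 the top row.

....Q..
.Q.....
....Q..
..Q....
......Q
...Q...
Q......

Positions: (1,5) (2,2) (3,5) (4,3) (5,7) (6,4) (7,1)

3

Same column: (1,5)–(3,5) (column 5).
Same diagonal: (3,5)–(5,7) (|3−5| = |5−7| = 2); (3,5)–(7,1) (|3−7| = |5−1| = 4).
Total attacking pairs: 3.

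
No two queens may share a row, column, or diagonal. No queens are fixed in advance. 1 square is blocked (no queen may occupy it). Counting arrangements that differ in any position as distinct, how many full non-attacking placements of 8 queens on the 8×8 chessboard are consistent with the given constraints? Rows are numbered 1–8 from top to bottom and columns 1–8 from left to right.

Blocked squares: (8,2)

84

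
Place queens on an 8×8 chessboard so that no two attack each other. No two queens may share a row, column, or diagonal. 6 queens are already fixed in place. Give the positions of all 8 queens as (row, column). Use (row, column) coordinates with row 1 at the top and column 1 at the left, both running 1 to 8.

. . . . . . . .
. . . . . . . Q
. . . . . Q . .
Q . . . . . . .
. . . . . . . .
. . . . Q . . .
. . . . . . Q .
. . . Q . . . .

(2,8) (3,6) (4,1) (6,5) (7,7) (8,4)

(1,2) (2,8) (3,6) (4,1) (5,3) (6,5) (7,7) (8,4)

Row 1: attacked by (2,8)→{7,8}; (3,6)→{4,6,8}; (4,1)→{1,4}; (6,5)→{5}; (7,7)→{1,7}; (8,4)→{4}. Safe: 2, 3. Place at column 2.
Row 5: attacked by (1,2)→{2,6}; (2,8)→{5,8}; (3,6)→{4,6,8}; (4,1)→{1,2}; (6,5)→{4,5,6}; (7,7)→{5,7}; (8,4)→{1,4,7}. Safe: 3. Place at column 3.
Columns [2, 8, 6, 1, 3, 5, 7, 4], r−c [-1, -6, -3, 3, 2, 1, 0, 4], r+c [3, 10, 9, 5, 8, 11, 14, 12] are all distinct, so no two queens attack.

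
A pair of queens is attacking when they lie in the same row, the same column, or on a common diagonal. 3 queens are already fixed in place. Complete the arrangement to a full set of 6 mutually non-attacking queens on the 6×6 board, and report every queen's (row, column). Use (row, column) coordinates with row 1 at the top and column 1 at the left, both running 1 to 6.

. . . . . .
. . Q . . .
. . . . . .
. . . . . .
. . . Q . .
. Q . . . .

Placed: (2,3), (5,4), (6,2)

Row 1: attacked by (2,3)→{2,3,4}; (5,4)→{4}; (6,2)→{2}. Safe: 1, 5, 6. Place at column 5.
Row 3: attacked by (1,5)→{3,5}; (2,3)→{2,3,4}; (5,4)→{2,4,6}; (6,2)→{2,5}. Safe: 1. Place at column 1.
Row 4: attacked by (1,5)→{2,5}; (2,3)→{1,3,5}; (3,1)→{1,2}; (5,4)→{3,4,5}; (6,2)→{2,4}. Safe: 6. Place at column 6.
Columns [5, 3, 1, 6, 4, 2], r−c [-4, -1, 2, -2, 1, 4], r+c [6, 5, 4, 10, 9, 8] are all distinct, so no two queens attack.

(1,5) (2,3) (3,1) (4,6) (5,4) (6,2)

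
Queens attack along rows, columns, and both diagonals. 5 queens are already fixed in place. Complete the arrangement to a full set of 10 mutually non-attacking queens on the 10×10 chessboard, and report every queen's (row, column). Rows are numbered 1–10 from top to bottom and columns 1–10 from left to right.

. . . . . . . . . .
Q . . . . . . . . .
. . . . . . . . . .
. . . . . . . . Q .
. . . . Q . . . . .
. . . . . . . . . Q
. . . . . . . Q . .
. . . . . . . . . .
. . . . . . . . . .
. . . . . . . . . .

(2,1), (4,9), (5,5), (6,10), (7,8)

Row 1: attacked by (2,1)→{1,2}; (4,9)→{6,9}; (5,5)→{1,5,9}; (6,10)→{5,10}; (7,8)→{2,8}. Safe: 3, 4, 7. Place at column 3.
Row 3: attacked by (1,3)→{1,3,5}; (2,1)→{1,2}; (4,9)→{8,9,10}; (5,5)→{3,5,7}; (6,10)→{7,10}; (7,8)→{4,8}. Safe: 6. Place at column 6.
Row 8: attacked by (1,3)→{3,10}; (2,1)→{1,7}; (3,6)→{1,6}; (4,9)→{5,9}; (5,5)→{2,5,8}; (6,10)→{8,10}; (7,8)→{7,8,9}. Safe: 4. Place at column 4.
Row 9: attacked by (1,3)→{3}; (2,1)→{1,8}; (3,6)→{6}; (4,9)→{4,9}; (5,5)→{1,5,9}; (6,10)→{7,10}; (7,8)→{6,8,10}; (8,4)→{3,4,5}. Safe: 2. Place at column 2.
Row 10: attacked by (1,3)→{3}; (2,1)→{1,9}; (3,6)→{6}; (4,9)→{3,9}; (5,5)→{5,10}; (6,10)→{6,10}; (7,8)→{5,8}; (8,4)→{2,4,6}; (9,2)→{1,2,3}. Safe: 7. Place at column 7.
Columns [3, 1, 6, 9, 5, 10, 8, 4, 2, 7], r−c [-2, 1, -3, -5, 0, -4, -1, 4, 7, 3], r+c [4, 3, 9, 13, 10, 16, 15, 12, 11, 17] are all distinct, so no two queens attack.

(1,3) (2,1) (3,6) (4,9) (5,5) (6,10) (7,8) (8,4) (9,2) (10,7)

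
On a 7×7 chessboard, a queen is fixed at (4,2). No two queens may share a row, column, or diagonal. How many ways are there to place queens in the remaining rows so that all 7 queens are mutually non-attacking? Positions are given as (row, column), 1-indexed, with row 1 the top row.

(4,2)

Branch on row 1: col 1 → 1; col 3 → 2; col 4 → 2; col 6 → 0; col 7 → 1.
Sum: 1 + 2 + 2 + 0 + 1 = 6.

6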